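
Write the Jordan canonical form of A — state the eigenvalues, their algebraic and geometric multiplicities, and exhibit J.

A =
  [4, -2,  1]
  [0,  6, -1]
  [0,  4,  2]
J_2(4) ⊕ J_1(4)

The characteristic polynomial is
  det(x·I − A) = x^3 - 12*x^2 + 48*x - 64 = (x - 4)^3

Eigenvalues and multiplicities (the geometric multiplicity of λ is n − rank(A − λI), which equals the number of Jordan blocks for λ):
  λ = 4: algebraic multiplicity = 3, geometric multiplicity = 2

Determining the block sizes for each eigenvalue:
  λ = 4: 2 blocks summing to 3 forces exactly one block of size 2 and the rest size 1 → block sizes [2, 1]

Assembling the blocks gives a Jordan form
J =
  [4, 1, 0]
  [0, 4, 0]
  [0, 0, 4]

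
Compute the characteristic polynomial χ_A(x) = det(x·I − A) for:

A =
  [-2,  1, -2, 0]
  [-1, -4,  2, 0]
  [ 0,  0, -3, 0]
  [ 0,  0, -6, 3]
x^4 + 6*x^3 - 54*x - 81

Expanding det(x·I − A) (e.g. by cofactor expansion or by noting that A is similar to its Jordan form J, which has the same characteristic polynomial as A) gives
  χ_A(x) = x^4 + 6*x^3 - 54*x - 81
which factors as (x - 3)*(x + 3)^3. The eigenvalues (with algebraic multiplicities) are λ = -3 with multiplicity 3, λ = 3 with multiplicity 1.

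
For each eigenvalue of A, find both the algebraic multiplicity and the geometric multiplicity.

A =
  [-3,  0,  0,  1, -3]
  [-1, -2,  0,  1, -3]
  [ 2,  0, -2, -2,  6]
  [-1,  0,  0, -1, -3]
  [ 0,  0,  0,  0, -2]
λ = -2: alg = 5, geom = 4

Step 1 — factor the characteristic polynomial to read off the algebraic multiplicities:
  χ_A(x) = (x + 2)^5

Step 2 — compute geometric multiplicities via the rank-nullity identity g(λ) = n − rank(A − λI):
  rank(A − (-2)·I) = 1, so dim ker(A − (-2)·I) = n − 1 = 4

Summary:
  λ = -2: algebraic multiplicity = 5, geometric multiplicity = 4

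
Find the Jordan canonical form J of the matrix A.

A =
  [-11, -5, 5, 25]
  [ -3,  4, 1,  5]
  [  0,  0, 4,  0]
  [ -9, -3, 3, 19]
J_3(4) ⊕ J_1(4)

The characteristic polynomial is
  det(x·I − A) = x^4 - 16*x^3 + 96*x^2 - 256*x + 256 = (x - 4)^4

Eigenvalues and multiplicities (the geometric multiplicity of λ is n − rank(A − λI), which equals the number of Jordan blocks for λ):
  λ = 4: algebraic multiplicity = 4, geometric multiplicity = 2

Determining the block sizes for each eigenvalue:
  λ = 4: with am = 4 and gm = 2, the partition is not yet determined (e.g. several partitions of 4 into 2 parts exist). Let N = A − (4)·I. Computing rank(N^1) = 2, rank(N^2) = 1, rank(N^3) = 0; the number of blocks of size ≥ j is rank(N^{j−1}) − rank(N^j), giving [2, 1, 1]. So we have 1 block(s) of size 3, 1 block(s) of size 1 → block sizes [3, 1]

Assembling the blocks gives a Jordan form
J =
  [4, 1, 0, 0]
  [0, 4, 1, 0]
  [0, 0, 4, 0]
  [0, 0, 0, 4]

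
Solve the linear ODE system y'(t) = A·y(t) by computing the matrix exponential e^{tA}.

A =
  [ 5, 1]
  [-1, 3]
e^{tA} =
  [t*exp(4*t) + exp(4*t), t*exp(4*t)]
  [-t*exp(4*t), -t*exp(4*t) + exp(4*t)]

Strategy: write A = P · J · P⁻¹ where J is a Jordan canonical form, so e^{tA} = P · e^{tJ} · P⁻¹, and e^{tJ} can be computed block-by-block.

A has Jordan form
J =
  [4, 1]
  [0, 4]
(up to reordering of blocks).

Per-block formulas:
  For a 2×2 Jordan block J_2(4): exp(t · J_2(4)) = e^(4t)·(I + t·N), where N is the 2×2 nilpotent shift.

After assembling e^{tJ} and conjugating by P, we get:

e^{tA} =
  [t*exp(4*t) + exp(4*t), t*exp(4*t)]
  [-t*exp(4*t), -t*exp(4*t) + exp(4*t)]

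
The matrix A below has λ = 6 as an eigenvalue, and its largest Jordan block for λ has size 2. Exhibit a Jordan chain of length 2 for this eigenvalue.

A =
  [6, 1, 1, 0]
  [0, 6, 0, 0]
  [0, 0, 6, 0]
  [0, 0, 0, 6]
A Jordan chain for λ = 6 of length 2:
v_1 = (1, 0, 0, 0)ᵀ
v_2 = (0, 1, 0, 0)ᵀ

Let N = A − (6)·I. We want v_2 with N^2 v_2 = 0 but N^1 v_2 ≠ 0; then v_{j-1} := N · v_j for j = 2, …, 2.

Pick v_2 = (0, 1, 0, 0)ᵀ.
Then v_1 = N · v_2 = (1, 0, 0, 0)ᵀ.

Sanity check: (A − (6)·I) v_1 = (0, 0, 0, 0)ᵀ = 0. ✓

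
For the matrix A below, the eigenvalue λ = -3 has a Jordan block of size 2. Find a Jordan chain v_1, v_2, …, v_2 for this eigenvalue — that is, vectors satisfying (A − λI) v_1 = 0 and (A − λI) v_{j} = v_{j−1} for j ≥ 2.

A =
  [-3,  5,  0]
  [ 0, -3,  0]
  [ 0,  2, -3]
A Jordan chain for λ = -3 of length 2:
v_1 = (5, 0, 2)ᵀ
v_2 = (0, 1, 0)ᵀ

Let N = A − (-3)·I. We want v_2 with N^2 v_2 = 0 but N^1 v_2 ≠ 0; then v_{j-1} := N · v_j for j = 2, …, 2.

Pick v_2 = (0, 1, 0)ᵀ.
Then v_1 = N · v_2 = (5, 0, 2)ᵀ.

Sanity check: (A − (-3)·I) v_1 = (0, 0, 0)ᵀ = 0. ✓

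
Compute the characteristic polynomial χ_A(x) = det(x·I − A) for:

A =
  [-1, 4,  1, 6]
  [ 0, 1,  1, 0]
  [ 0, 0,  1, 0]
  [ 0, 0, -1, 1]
x^4 - 2*x^3 + 2*x - 1

Expanding det(x·I − A) (e.g. by cofactor expansion or by noting that A is similar to its Jordan form J, which has the same characteristic polynomial as A) gives
  χ_A(x) = x^4 - 2*x^3 + 2*x - 1
which factors as (x - 1)^3*(x + 1). The eigenvalues (with algebraic multiplicities) are λ = -1 with multiplicity 1, λ = 1 with multiplicity 3.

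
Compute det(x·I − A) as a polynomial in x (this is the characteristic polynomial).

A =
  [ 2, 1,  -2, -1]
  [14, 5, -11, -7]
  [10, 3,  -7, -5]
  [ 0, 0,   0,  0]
x^4

Expanding det(x·I − A) (e.g. by cofactor expansion or by noting that A is similar to its Jordan form J, which has the same characteristic polynomial as A) gives
  χ_A(x) = x^4
which factors as x^4. The eigenvalues (with algebraic multiplicities) are λ = 0 with multiplicity 4.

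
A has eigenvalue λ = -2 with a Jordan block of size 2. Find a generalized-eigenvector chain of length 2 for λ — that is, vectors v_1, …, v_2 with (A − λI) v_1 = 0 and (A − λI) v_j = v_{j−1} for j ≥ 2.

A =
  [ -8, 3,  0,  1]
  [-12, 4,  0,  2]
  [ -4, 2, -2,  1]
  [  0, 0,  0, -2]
A Jordan chain for λ = -2 of length 2:
v_1 = (-6, -12, -4, 0)ᵀ
v_2 = (1, 0, 0, 0)ᵀ

Let N = A − (-2)·I. We want v_2 with N^2 v_2 = 0 but N^1 v_2 ≠ 0; then v_{j-1} := N · v_j for j = 2, …, 2.

Pick v_2 = (1, 0, 0, 0)ᵀ.
Then v_1 = N · v_2 = (-6, -12, -4, 0)ᵀ.

Sanity check: (A − (-2)·I) v_1 = (0, 0, 0, 0)ᵀ = 0. ✓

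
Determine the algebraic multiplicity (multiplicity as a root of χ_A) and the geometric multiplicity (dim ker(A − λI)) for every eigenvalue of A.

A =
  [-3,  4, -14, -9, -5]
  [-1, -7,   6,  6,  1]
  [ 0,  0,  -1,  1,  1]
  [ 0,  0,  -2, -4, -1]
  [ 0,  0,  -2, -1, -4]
λ = -5: alg = 2, geom = 1; λ = -3: alg = 3, geom = 2

Step 1 — factor the characteristic polynomial to read off the algebraic multiplicities:
  χ_A(x) = (x + 3)^3*(x + 5)^2

Step 2 — compute geometric multiplicities via the rank-nullity identity g(λ) = n − rank(A − λI):
  rank(A − (-5)·I) = 4, so dim ker(A − (-5)·I) = n − 4 = 1
  rank(A − (-3)·I) = 3, so dim ker(A − (-3)·I) = n − 3 = 2

Summary:
  λ = -5: algebraic multiplicity = 2, geometric multiplicity = 1
  λ = -3: algebraic multiplicity = 3, geometric multiplicity = 2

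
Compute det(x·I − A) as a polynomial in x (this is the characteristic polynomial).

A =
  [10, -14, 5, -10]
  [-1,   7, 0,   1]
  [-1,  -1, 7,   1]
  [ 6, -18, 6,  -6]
x^4 - 18*x^3 + 108*x^2 - 216*x

Expanding det(x·I − A) (e.g. by cofactor expansion or by noting that A is similar to its Jordan form J, which has the same characteristic polynomial as A) gives
  χ_A(x) = x^4 - 18*x^3 + 108*x^2 - 216*x
which factors as x*(x - 6)^3. The eigenvalues (with algebraic multiplicities) are λ = 0 with multiplicity 1, λ = 6 with multiplicity 3.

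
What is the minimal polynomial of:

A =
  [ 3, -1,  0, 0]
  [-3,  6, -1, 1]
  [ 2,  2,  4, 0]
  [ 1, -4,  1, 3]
x^3 - 12*x^2 + 48*x - 64

The characteristic polynomial is χ_A(x) = (x - 4)^4, so the eigenvalues are known. The minimal polynomial is
  m_A(x) = Π_λ (x − λ)^{k_λ}
where k_λ is the size of the *largest* Jordan block for λ (equivalently, the smallest k with (A − λI)^k v = 0 for every generalised eigenvector v of λ).

  λ = 4: largest Jordan block has size 3, contributing (x − 4)^3

So m_A(x) = (x - 4)^3 = x^3 - 12*x^2 + 48*x - 64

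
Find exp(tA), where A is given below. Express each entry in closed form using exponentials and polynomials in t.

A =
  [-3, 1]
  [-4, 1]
e^{tA} =
  [-2*t*exp(-t) + exp(-t), t*exp(-t)]
  [-4*t*exp(-t), 2*t*exp(-t) + exp(-t)]

Strategy: write A = P · J · P⁻¹ where J is a Jordan canonical form, so e^{tA} = P · e^{tJ} · P⁻¹, and e^{tJ} can be computed block-by-block.

A has Jordan form
J =
  [-1,  1]
  [ 0, -1]
(up to reordering of blocks).

Per-block formulas:
  For a 2×2 Jordan block J_2(-1): exp(t · J_2(-1)) = e^(-1t)·(I + t·N), where N is the 2×2 nilpotent shift.

After assembling e^{tJ} and conjugating by P, we get:

e^{tA} =
  [-2*t*exp(-t) + exp(-t), t*exp(-t)]
  [-4*t*exp(-t), 2*t*exp(-t) + exp(-t)]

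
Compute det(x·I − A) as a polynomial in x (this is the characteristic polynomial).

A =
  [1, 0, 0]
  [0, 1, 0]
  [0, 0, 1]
x^3 - 3*x^2 + 3*x - 1

Expanding det(x·I − A) (e.g. by cofactor expansion or by noting that A is similar to its Jordan form J, which has the same characteristic polynomial as A) gives
  χ_A(x) = x^3 - 3*x^2 + 3*x - 1
which factors as (x - 1)^3. The eigenvalues (with algebraic multiplicities) are λ = 1 with multiplicity 3.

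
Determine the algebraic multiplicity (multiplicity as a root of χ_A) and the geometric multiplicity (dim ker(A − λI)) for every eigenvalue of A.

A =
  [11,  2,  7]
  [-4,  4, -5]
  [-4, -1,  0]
λ = 5: alg = 3, geom = 1

Step 1 — factor the characteristic polynomial to read off the algebraic multiplicities:
  χ_A(x) = (x - 5)^3

Step 2 — compute geometric multiplicities via the rank-nullity identity g(λ) = n − rank(A − λI):
  rank(A − (5)·I) = 2, so dim ker(A − (5)·I) = n − 2 = 1

Summary:
  λ = 5: algebraic multiplicity = 3, geometric multiplicity = 1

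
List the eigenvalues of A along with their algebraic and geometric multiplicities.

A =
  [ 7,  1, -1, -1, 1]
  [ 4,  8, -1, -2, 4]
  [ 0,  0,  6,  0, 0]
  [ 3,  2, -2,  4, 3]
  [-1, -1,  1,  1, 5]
λ = 6: alg = 5, geom = 2

Step 1 — factor the characteristic polynomial to read off the algebraic multiplicities:
  χ_A(x) = (x - 6)^5

Step 2 — compute geometric multiplicities via the rank-nullity identity g(λ) = n − rank(A − λI):
  rank(A − (6)·I) = 3, so dim ker(A − (6)·I) = n − 3 = 2

Summary:
  λ = 6: algebraic multiplicity = 5, geometric multiplicity = 2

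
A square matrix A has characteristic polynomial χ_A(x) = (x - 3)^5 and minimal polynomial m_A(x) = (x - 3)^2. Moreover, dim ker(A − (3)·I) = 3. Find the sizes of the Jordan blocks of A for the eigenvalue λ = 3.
Block sizes for λ = 3: [2, 2, 1]

Step 1 — from the characteristic polynomial, algebraic multiplicity of λ = 3 is 5. From dim ker(A − (3)·I) = 3, there are exactly 3 Jordan blocks for λ = 3.
Step 2 — from the minimal polynomial, the factor (x − 3)^2 tells us the largest block for λ = 3 has size 2.
Step 3 — with total size 5, 3 blocks, and largest block 2, the block sizes (in nonincreasing order) are [2, 2, 1].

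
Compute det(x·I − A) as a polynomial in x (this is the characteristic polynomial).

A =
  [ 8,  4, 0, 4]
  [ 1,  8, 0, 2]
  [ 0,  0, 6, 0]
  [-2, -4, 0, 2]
x^4 - 24*x^3 + 216*x^2 - 864*x + 1296

Expanding det(x·I − A) (e.g. by cofactor expansion or by noting that A is similar to its Jordan form J, which has the same characteristic polynomial as A) gives
  χ_A(x) = x^4 - 24*x^3 + 216*x^2 - 864*x + 1296
which factors as (x - 6)^4. The eigenvalues (with algebraic multiplicities) are λ = 6 with multiplicity 4.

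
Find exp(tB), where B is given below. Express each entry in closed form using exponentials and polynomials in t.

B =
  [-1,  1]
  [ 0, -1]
e^{tB} =
  [exp(-t), t*exp(-t)]
  [0, exp(-t)]

Strategy: write B = P · J · P⁻¹ where J is a Jordan canonical form, so e^{tB} = P · e^{tJ} · P⁻¹, and e^{tJ} can be computed block-by-block.

B has Jordan form
J =
  [-1,  1]
  [ 0, -1]
(up to reordering of blocks).

Per-block formulas:
  For a 2×2 Jordan block J_2(-1): exp(t · J_2(-1)) = e^(-1t)·(I + t·N), where N is the 2×2 nilpotent shift.

After assembling e^{tJ} and conjugating by P, we get:

e^{tB} =
  [exp(-t), t*exp(-t)]
  [0, exp(-t)]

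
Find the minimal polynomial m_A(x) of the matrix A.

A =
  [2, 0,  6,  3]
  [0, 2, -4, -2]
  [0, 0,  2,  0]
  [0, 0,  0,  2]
x^2 - 4*x + 4

The characteristic polynomial is χ_A(x) = (x - 2)^4, so the eigenvalues are known. The minimal polynomial is
  m_A(x) = Π_λ (x − λ)^{k_λ}
where k_λ is the size of the *largest* Jordan block for λ (equivalently, the smallest k with (A − λI)^k v = 0 for every generalised eigenvector v of λ).

  λ = 2: largest Jordan block has size 2, contributing (x − 2)^2

So m_A(x) = (x - 2)^2 = x^2 - 4*x + 4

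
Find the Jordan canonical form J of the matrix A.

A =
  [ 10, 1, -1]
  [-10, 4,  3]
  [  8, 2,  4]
J_3(6)

The characteristic polynomial is
  det(x·I − A) = x^3 - 18*x^2 + 108*x - 216 = (x - 6)^3

Eigenvalues and multiplicities (the geometric multiplicity of λ is n − rank(A − λI), which equals the number of Jordan blocks for λ):
  λ = 6: algebraic multiplicity = 3, geometric multiplicity = 1

Determining the block sizes for each eigenvalue:
  λ = 6: one block (gm = 1), so the single block has size am = 3 → block sizes [3]

Assembling the blocks gives a Jordan form
J =
  [6, 1, 0]
  [0, 6, 1]
  [0, 0, 6]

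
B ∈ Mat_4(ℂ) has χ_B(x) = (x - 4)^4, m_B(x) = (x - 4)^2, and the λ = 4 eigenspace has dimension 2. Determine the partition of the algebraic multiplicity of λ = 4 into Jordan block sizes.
Block sizes for λ = 4: [2, 2]

Step 1 — from the characteristic polynomial, algebraic multiplicity of λ = 4 is 4. From dim ker(B − (4)·I) = 2, there are exactly 2 Jordan blocks for λ = 4.
Step 2 — from the minimal polynomial, the factor (x − 4)^2 tells us the largest block for λ = 4 has size 2.
Step 3 — with total size 4, 2 blocks, and largest block 2, the block sizes (in nonincreasing order) are [2, 2].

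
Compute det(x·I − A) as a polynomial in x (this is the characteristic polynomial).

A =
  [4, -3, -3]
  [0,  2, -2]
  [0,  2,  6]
x^3 - 12*x^2 + 48*x - 64

Expanding det(x·I − A) (e.g. by cofactor expansion or by noting that A is similar to its Jordan form J, which has the same characteristic polynomial as A) gives
  χ_A(x) = x^3 - 12*x^2 + 48*x - 64
which factors as (x - 4)^3. The eigenvalues (with algebraic multiplicities) are λ = 4 with multiplicity 3.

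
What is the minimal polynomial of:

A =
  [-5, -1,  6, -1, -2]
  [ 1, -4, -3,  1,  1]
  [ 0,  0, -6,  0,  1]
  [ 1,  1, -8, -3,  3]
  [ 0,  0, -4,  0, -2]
x^3 + 12*x^2 + 48*x + 64

The characteristic polynomial is χ_A(x) = (x + 4)^5, so the eigenvalues are known. The minimal polynomial is
  m_A(x) = Π_λ (x − λ)^{k_λ}
where k_λ is the size of the *largest* Jordan block for λ (equivalently, the smallest k with (A − λI)^k v = 0 for every generalised eigenvector v of λ).

  λ = -4: largest Jordan block has size 3, contributing (x + 4)^3

So m_A(x) = (x + 4)^3 = x^3 + 12*x^2 + 48*x + 64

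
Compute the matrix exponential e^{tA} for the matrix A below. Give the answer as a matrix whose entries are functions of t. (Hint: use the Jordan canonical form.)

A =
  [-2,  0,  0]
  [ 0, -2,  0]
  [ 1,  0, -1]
e^{tA} =
  [exp(-2*t), 0, 0]
  [0, exp(-2*t), 0]
  [exp(-t) - exp(-2*t), 0, exp(-t)]

Strategy: write A = P · J · P⁻¹ where J is a Jordan canonical form, so e^{tA} = P · e^{tJ} · P⁻¹, and e^{tJ} can be computed block-by-block.

A has Jordan form
J =
  [-2,  0,  0]
  [ 0, -2,  0]
  [ 0,  0, -1]
(up to reordering of blocks).

Per-block formulas:
  For a 1×1 block at λ = -2: exp(t · [-2]) = [e^(-2t)].
  For a 1×1 block at λ = -1: exp(t · [-1]) = [e^(-1t)].

After assembling e^{tJ} and conjugating by P, we get:

e^{tA} =
  [exp(-2*t), 0, 0]
  [0, exp(-2*t), 0]
  [exp(-t) - exp(-2*t), 0, exp(-t)]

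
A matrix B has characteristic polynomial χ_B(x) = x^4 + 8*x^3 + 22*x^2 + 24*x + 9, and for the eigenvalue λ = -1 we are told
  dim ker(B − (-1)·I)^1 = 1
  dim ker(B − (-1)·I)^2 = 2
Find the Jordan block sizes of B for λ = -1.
Block sizes for λ = -1: [2]

From the dimensions of kernels of powers, the number of Jordan blocks of size at least j is d_j − d_{j−1} where d_j = dim ker(N^j) (with d_0 = 0). Computing the differences gives [1, 1].
The number of blocks of size exactly k is (#blocks of size ≥ k) − (#blocks of size ≥ k + 1), so the partition is: 1 block(s) of size 2.
In nonincreasing order the block sizes are [2].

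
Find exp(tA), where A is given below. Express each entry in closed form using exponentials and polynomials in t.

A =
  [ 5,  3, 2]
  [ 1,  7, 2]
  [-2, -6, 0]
e^{tA} =
  [t*exp(4*t) + exp(4*t), 3*t*exp(4*t), 2*t*exp(4*t)]
  [t*exp(4*t), 3*t*exp(4*t) + exp(4*t), 2*t*exp(4*t)]
  [-2*t*exp(4*t), -6*t*exp(4*t), -4*t*exp(4*t) + exp(4*t)]

Strategy: write A = P · J · P⁻¹ where J is a Jordan canonical form, so e^{tA} = P · e^{tJ} · P⁻¹, and e^{tJ} can be computed block-by-block.

A has Jordan form
J =
  [4, 1, 0]
  [0, 4, 0]
  [0, 0, 4]
(up to reordering of blocks).

Per-block formulas:
  For a 1×1 block at λ = 4: exp(t · [4]) = [e^(4t)].
  For a 2×2 Jordan block J_2(4): exp(t · J_2(4)) = e^(4t)·(I + t·N), where N is the 2×2 nilpotent shift.

After assembling e^{tJ} and conjugating by P, we get:

e^{tA} =
  [t*exp(4*t) + exp(4*t), 3*t*exp(4*t), 2*t*exp(4*t)]
  [t*exp(4*t), 3*t*exp(4*t) + exp(4*t), 2*t*exp(4*t)]
  [-2*t*exp(4*t), -6*t*exp(4*t), -4*t*exp(4*t) + exp(4*t)]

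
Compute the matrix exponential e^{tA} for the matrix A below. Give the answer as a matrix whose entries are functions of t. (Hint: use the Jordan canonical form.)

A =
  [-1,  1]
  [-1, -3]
e^{tA} =
  [t*exp(-2*t) + exp(-2*t), t*exp(-2*t)]
  [-t*exp(-2*t), -t*exp(-2*t) + exp(-2*t)]

Strategy: write A = P · J · P⁻¹ where J is a Jordan canonical form, so e^{tA} = P · e^{tJ} · P⁻¹, and e^{tJ} can be computed block-by-block.

A has Jordan form
J =
  [-2,  1]
  [ 0, -2]
(up to reordering of blocks).

Per-block formulas:
  For a 2×2 Jordan block J_2(-2): exp(t · J_2(-2)) = e^(-2t)·(I + t·N), where N is the 2×2 nilpotent shift.

After assembling e^{tJ} and conjugating by P, we get:

e^{tA} =
  [t*exp(-2*t) + exp(-2*t), t*exp(-2*t)]
  [-t*exp(-2*t), -t*exp(-2*t) + exp(-2*t)]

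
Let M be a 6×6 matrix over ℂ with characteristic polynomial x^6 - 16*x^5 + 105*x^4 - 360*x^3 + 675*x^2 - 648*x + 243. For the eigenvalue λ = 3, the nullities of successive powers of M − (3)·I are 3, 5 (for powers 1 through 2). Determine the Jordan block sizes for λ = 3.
Block sizes for λ = 3: [2, 2, 1]

From the dimensions of kernels of powers, the number of Jordan blocks of size at least j is d_j − d_{j−1} where d_j = dim ker(N^j) (with d_0 = 0). Computing the differences gives [3, 2].
The number of blocks of size exactly k is (#blocks of size ≥ k) − (#blocks of size ≥ k + 1), so the partition is: 1 block(s) of size 1, 2 block(s) of size 2.
In nonincreasing order the block sizes are [2, 2, 1].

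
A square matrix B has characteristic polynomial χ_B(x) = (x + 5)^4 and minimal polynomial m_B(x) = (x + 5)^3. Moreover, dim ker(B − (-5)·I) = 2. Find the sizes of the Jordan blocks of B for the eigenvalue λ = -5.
Block sizes for λ = -5: [3, 1]

Step 1 — from the characteristic polynomial, algebraic multiplicity of λ = -5 is 4. From dim ker(B − (-5)·I) = 2, there are exactly 2 Jordan blocks for λ = -5.
Step 2 — from the minimal polynomial, the factor (x + 5)^3 tells us the largest block for λ = -5 has size 3.
Step 3 — with total size 4, 2 blocks, and largest block 3, the block sizes (in nonincreasing order) are [3, 1].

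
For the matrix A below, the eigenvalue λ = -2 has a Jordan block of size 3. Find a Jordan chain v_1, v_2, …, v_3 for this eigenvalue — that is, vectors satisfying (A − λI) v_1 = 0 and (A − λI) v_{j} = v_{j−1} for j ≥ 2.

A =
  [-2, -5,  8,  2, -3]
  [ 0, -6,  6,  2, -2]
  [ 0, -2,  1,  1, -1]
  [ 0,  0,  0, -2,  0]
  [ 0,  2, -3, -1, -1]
A Jordan chain for λ = -2 of length 3:
v_1 = (-2, 0, 0, 0, 0)ᵀ
v_2 = (-5, -4, -2, 0, 2)ᵀ
v_3 = (0, 1, 0, 0, 0)ᵀ

Let N = A − (-2)·I. We want v_3 with N^3 v_3 = 0 but N^2 v_3 ≠ 0; then v_{j-1} := N · v_j for j = 3, …, 2.

Pick v_3 = (0, 1, 0, 0, 0)ᵀ.
Then v_2 = N · v_3 = (-5, -4, -2, 0, 2)ᵀ.
Then v_1 = N · v_2 = (-2, 0, 0, 0, 0)ᵀ.

Sanity check: (A − (-2)·I) v_1 = (0, 0, 0, 0, 0)ᵀ = 0. ✓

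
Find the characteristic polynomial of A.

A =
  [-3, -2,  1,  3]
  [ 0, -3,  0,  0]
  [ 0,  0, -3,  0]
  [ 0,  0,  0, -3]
x^4 + 12*x^3 + 54*x^2 + 108*x + 81

Expanding det(x·I − A) (e.g. by cofactor expansion or by noting that A is similar to its Jordan form J, which has the same characteristic polynomial as A) gives
  χ_A(x) = x^4 + 12*x^3 + 54*x^2 + 108*x + 81
which factors as (x + 3)^4. The eigenvalues (with algebraic multiplicities) are λ = -3 with multiplicity 4.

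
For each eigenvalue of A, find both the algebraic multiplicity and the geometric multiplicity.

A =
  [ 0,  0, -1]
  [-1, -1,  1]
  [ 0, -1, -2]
λ = -1: alg = 3, geom = 1

Step 1 — factor the characteristic polynomial to read off the algebraic multiplicities:
  χ_A(x) = (x + 1)^3

Step 2 — compute geometric multiplicities via the rank-nullity identity g(λ) = n − rank(A − λI):
  rank(A − (-1)·I) = 2, so dim ker(A − (-1)·I) = n − 2 = 1

Summary:
  λ = -1: algebraic multiplicity = 3, geometric multiplicity = 1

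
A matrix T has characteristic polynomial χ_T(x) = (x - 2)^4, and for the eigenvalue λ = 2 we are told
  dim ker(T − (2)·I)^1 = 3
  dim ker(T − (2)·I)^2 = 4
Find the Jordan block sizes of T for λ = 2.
Block sizes for λ = 2: [2, 1, 1]

From the dimensions of kernels of powers, the number of Jordan blocks of size at least j is d_j − d_{j−1} where d_j = dim ker(N^j) (with d_0 = 0). Computing the differences gives [3, 1].
The number of blocks of size exactly k is (#blocks of size ≥ k) − (#blocks of size ≥ k + 1), so the partition is: 2 block(s) of size 1, 1 block(s) of size 2.
In nonincreasing order the block sizes are [2, 1, 1].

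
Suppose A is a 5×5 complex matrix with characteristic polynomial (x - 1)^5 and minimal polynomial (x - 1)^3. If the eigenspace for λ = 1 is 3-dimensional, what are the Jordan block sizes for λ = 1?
Block sizes for λ = 1: [3, 1, 1]

Step 1 — from the characteristic polynomial, algebraic multiplicity of λ = 1 is 5. From dim ker(A − (1)·I) = 3, there are exactly 3 Jordan blocks for λ = 1.
Step 2 — from the minimal polynomial, the factor (x − 1)^3 tells us the largest block for λ = 1 has size 3.
Step 3 — with total size 5, 3 blocks, and largest block 3, the block sizes (in nonincreasing order) are [3, 1, 1].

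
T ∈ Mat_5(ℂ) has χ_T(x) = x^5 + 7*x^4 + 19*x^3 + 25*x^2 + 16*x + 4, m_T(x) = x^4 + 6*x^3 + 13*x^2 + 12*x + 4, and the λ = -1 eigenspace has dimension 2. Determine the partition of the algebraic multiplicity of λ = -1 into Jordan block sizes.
Block sizes for λ = -1: [2, 1]

Step 1 — from the characteristic polynomial, algebraic multiplicity of λ = -1 is 3. From dim ker(T − (-1)·I) = 2, there are exactly 2 Jordan blocks for λ = -1.
Step 2 — from the minimal polynomial, the factor (x + 1)^2 tells us the largest block for λ = -1 has size 2.
Step 3 — with total size 3, 2 blocks, and largest block 2, the block sizes (in nonincreasing order) are [2, 1].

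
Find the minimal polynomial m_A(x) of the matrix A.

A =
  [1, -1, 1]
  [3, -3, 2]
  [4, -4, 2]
x^3

The characteristic polynomial is χ_A(x) = x^3, so the eigenvalues are known. The minimal polynomial is
  m_A(x) = Π_λ (x − λ)^{k_λ}
where k_λ is the size of the *largest* Jordan block for λ (equivalently, the smallest k with (A − λI)^k v = 0 for every generalised eigenvector v of λ).

  λ = 0: largest Jordan block has size 3, contributing (x − 0)^3

So m_A(x) = x^3 = x^3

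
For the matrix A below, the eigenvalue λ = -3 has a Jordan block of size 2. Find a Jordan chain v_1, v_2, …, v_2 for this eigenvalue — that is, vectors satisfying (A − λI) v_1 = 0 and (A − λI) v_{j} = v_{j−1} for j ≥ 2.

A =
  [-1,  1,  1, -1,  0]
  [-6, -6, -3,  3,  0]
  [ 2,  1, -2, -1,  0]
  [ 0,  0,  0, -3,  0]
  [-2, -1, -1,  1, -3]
A Jordan chain for λ = -3 of length 2:
v_1 = (2, -6, 2, 0, -2)ᵀ
v_2 = (1, 0, 0, 0, 0)ᵀ

Let N = A − (-3)·I. We want v_2 with N^2 v_2 = 0 but N^1 v_2 ≠ 0; then v_{j-1} := N · v_j for j = 2, …, 2.

Pick v_2 = (1, 0, 0, 0, 0)ᵀ.
Then v_1 = N · v_2 = (2, -6, 2, 0, -2)ᵀ.

Sanity check: (A − (-3)·I) v_1 = (0, 0, 0, 0, 0)ᵀ = 0. ✓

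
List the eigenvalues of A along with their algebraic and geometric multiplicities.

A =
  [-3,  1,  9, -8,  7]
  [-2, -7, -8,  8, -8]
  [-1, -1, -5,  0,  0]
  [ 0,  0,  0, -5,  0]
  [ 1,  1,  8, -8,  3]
λ = -5: alg = 4, geom = 2; λ = 3: alg = 1, geom = 1

Step 1 — factor the characteristic polynomial to read off the algebraic multiplicities:
  χ_A(x) = (x - 3)*(x + 5)^4

Step 2 — compute geometric multiplicities via the rank-nullity identity g(λ) = n − rank(A − λI):
  rank(A − (-5)·I) = 3, so dim ker(A − (-5)·I) = n − 3 = 2
  rank(A − (3)·I) = 4, so dim ker(A − (3)·I) = n − 4 = 1

Summary:
  λ = -5: algebraic multiplicity = 4, geometric multiplicity = 2
  λ = 3: algebraic multiplicity = 1, geometric multiplicity = 1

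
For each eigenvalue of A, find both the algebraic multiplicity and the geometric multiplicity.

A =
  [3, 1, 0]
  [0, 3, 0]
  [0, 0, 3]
λ = 3: alg = 3, geom = 2

Step 1 — factor the characteristic polynomial to read off the algebraic multiplicities:
  χ_A(x) = (x - 3)^3

Step 2 — compute geometric multiplicities via the rank-nullity identity g(λ) = n − rank(A − λI):
  rank(A − (3)·I) = 1, so dim ker(A − (3)·I) = n − 1 = 2

Summary:
  λ = 3: algebraic multiplicity = 3, geometric multiplicity = 2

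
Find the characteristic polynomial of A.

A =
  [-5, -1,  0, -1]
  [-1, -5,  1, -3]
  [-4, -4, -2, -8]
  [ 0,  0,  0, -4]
x^4 + 16*x^3 + 96*x^2 + 256*x + 256

Expanding det(x·I − A) (e.g. by cofactor expansion or by noting that A is similar to its Jordan form J, which has the same characteristic polynomial as A) gives
  χ_A(x) = x^4 + 16*x^3 + 96*x^2 + 256*x + 256
which factors as (x + 4)^4. The eigenvalues (with algebraic multiplicities) are λ = -4 with multiplicity 4.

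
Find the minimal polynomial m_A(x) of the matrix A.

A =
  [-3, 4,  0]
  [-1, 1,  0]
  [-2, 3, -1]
x^3 + 3*x^2 + 3*x + 1

The characteristic polynomial is χ_A(x) = (x + 1)^3, so the eigenvalues are known. The minimal polynomial is
  m_A(x) = Π_λ (x − λ)^{k_λ}
where k_λ is the size of the *largest* Jordan block for λ (equivalently, the smallest k with (A − λI)^k v = 0 for every generalised eigenvector v of λ).

  λ = -1: largest Jordan block has size 3, contributing (x + 1)^3

So m_A(x) = (x + 1)^3 = x^3 + 3*x^2 + 3*x + 1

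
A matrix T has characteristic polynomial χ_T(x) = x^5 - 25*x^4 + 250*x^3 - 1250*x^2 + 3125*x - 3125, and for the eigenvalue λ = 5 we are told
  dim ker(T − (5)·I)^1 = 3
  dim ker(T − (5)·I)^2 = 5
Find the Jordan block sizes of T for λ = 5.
Block sizes for λ = 5: [2, 2, 1]

From the dimensions of kernels of powers, the number of Jordan blocks of size at least j is d_j − d_{j−1} where d_j = dim ker(N^j) (with d_0 = 0). Computing the differences gives [3, 2].
The number of blocks of size exactly k is (#blocks of size ≥ k) − (#blocks of size ≥ k + 1), so the partition is: 1 block(s) of size 1, 2 block(s) of size 2.
In nonincreasing order the block sizes are [2, 2, 1].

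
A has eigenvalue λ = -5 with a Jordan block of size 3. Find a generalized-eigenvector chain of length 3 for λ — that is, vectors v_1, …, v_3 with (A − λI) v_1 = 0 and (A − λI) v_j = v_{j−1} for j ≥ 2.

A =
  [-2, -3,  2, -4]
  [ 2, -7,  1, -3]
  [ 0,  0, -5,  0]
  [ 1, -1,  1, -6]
A Jordan chain for λ = -5 of length 3:
v_1 = (-1, -1, 0, 0)ᵀ
v_2 = (3, 2, 0, 1)ᵀ
v_3 = (1, 0, 0, 0)ᵀ

Let N = A − (-5)·I. We want v_3 with N^3 v_3 = 0 but N^2 v_3 ≠ 0; then v_{j-1} := N · v_j for j = 3, …, 2.

Pick v_3 = (1, 0, 0, 0)ᵀ.
Then v_2 = N · v_3 = (3, 2, 0, 1)ᵀ.
Then v_1 = N · v_2 = (-1, -1, 0, 0)ᵀ.

Sanity check: (A − (-5)·I) v_1 = (0, 0, 0, 0)ᵀ = 0. ✓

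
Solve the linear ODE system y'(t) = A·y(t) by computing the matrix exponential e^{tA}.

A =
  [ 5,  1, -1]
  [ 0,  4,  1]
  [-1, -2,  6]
e^{tA} =
  [t^2*exp(5*t)/2 + exp(5*t), t^2*exp(5*t)/2 + t*exp(5*t), -t*exp(5*t)]
  [-t^2*exp(5*t)/2, -t^2*exp(5*t)/2 - t*exp(5*t) + exp(5*t), t*exp(5*t)]
  [-t^2*exp(5*t)/2 - t*exp(5*t), -t^2*exp(5*t)/2 - 2*t*exp(5*t), t*exp(5*t) + exp(5*t)]

Strategy: write A = P · J · P⁻¹ where J is a Jordan canonical form, so e^{tA} = P · e^{tJ} · P⁻¹, and e^{tJ} can be computed block-by-block.

A has Jordan form
J =
  [5, 1, 0]
  [0, 5, 1]
  [0, 0, 5]
(up to reordering of blocks).

Per-block formulas:
  For a 3×3 Jordan block J_3(5): exp(t · J_3(5)) = e^(5t)·(I + t·N + (t^2/2)·N^2), where N is the 3×3 nilpotent shift.

After assembling e^{tJ} and conjugating by P, we get:

e^{tA} =
  [t^2*exp(5*t)/2 + exp(5*t), t^2*exp(5*t)/2 + t*exp(5*t), -t*exp(5*t)]
  [-t^2*exp(5*t)/2, -t^2*exp(5*t)/2 - t*exp(5*t) + exp(5*t), t*exp(5*t)]
  [-t^2*exp(5*t)/2 - t*exp(5*t), -t^2*exp(5*t)/2 - 2*t*exp(5*t), t*exp(5*t) + exp(5*t)]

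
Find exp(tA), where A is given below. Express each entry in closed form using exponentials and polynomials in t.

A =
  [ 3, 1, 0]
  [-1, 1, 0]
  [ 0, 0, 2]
e^{tA} =
  [t*exp(2*t) + exp(2*t), t*exp(2*t), 0]
  [-t*exp(2*t), -t*exp(2*t) + exp(2*t), 0]
  [0, 0, exp(2*t)]

Strategy: write A = P · J · P⁻¹ where J is a Jordan canonical form, so e^{tA} = P · e^{tJ} · P⁻¹, and e^{tJ} can be computed block-by-block.

A has Jordan form
J =
  [2, 1, 0]
  [0, 2, 0]
  [0, 0, 2]
(up to reordering of blocks).

Per-block formulas:
  For a 2×2 Jordan block J_2(2): exp(t · J_2(2)) = e^(2t)·(I + t·N), where N is the 2×2 nilpotent shift.
  For a 1×1 block at λ = 2: exp(t · [2]) = [e^(2t)].

After assembling e^{tJ} and conjugating by P, we get:

e^{tA} =
  [t*exp(2*t) + exp(2*t), t*exp(2*t), 0]
  [-t*exp(2*t), -t*exp(2*t) + exp(2*t), 0]
  [0, 0, exp(2*t)]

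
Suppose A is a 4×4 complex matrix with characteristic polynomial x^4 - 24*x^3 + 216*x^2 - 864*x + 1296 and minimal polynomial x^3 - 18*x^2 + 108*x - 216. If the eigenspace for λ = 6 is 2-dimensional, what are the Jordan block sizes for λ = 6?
Block sizes for λ = 6: [3, 1]

Step 1 — from the characteristic polynomial, algebraic multiplicity of λ = 6 is 4. From dim ker(A − (6)·I) = 2, there are exactly 2 Jordan blocks for λ = 6.
Step 2 — from the minimal polynomial, the factor (x − 6)^3 tells us the largest block for λ = 6 has size 3.
Step 3 — with total size 4, 2 blocks, and largest block 3, the block sizes (in nonincreasing order) are [3, 1].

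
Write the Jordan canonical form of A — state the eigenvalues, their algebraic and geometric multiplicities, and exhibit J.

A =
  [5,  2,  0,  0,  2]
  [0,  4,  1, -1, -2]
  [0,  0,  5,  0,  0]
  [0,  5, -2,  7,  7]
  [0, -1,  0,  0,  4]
J_3(5) ⊕ J_1(5) ⊕ J_1(5)

The characteristic polynomial is
  det(x·I − A) = x^5 - 25*x^4 + 250*x^3 - 1250*x^2 + 3125*x - 3125 = (x - 5)^5

Eigenvalues and multiplicities (the geometric multiplicity of λ is n − rank(A − λI), which equals the number of Jordan blocks for λ):
  λ = 5: algebraic multiplicity = 5, geometric multiplicity = 3

Determining the block sizes for each eigenvalue:
  λ = 5: with am = 5 and gm = 3, the partition is not yet determined (e.g. several partitions of 5 into 3 parts exist). Let N = A − (5)·I. Computing rank(N^1) = 2, rank(N^2) = 1, rank(N^3) = 0; the number of blocks of size ≥ j is rank(N^{j−1}) − rank(N^j), giving [3, 1, 1]. So we have 1 block(s) of size 3, 2 block(s) of size 1 → block sizes [3, 1, 1]

Assembling the blocks gives a Jordan form
J =
  [5, 1, 0, 0, 0]
  [0, 5, 1, 0, 0]
  [0, 0, 5, 0, 0]
  [0, 0, 0, 5, 0]
  [0, 0, 0, 0, 5]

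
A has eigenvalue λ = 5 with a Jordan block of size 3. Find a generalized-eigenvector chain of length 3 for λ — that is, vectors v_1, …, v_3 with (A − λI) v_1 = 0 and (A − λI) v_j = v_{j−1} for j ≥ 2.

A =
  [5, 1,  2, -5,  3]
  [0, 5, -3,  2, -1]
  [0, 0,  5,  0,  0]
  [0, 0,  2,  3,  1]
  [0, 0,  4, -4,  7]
A Jordan chain for λ = 5 of length 3:
v_1 = (-1, 0, 0, 0, 0)ᵀ
v_2 = (2, -3, 0, 2, 4)ᵀ
v_3 = (0, 0, 1, 0, 0)ᵀ

Let N = A − (5)·I. We want v_3 with N^3 v_3 = 0 but N^2 v_3 ≠ 0; then v_{j-1} := N · v_j for j = 3, …, 2.

Pick v_3 = (0, 0, 1, 0, 0)ᵀ.
Then v_2 = N · v_3 = (2, -3, 0, 2, 4)ᵀ.
Then v_1 = N · v_2 = (-1, 0, 0, 0, 0)ᵀ.

Sanity check: (A − (5)·I) v_1 = (0, 0, 0, 0, 0)ᵀ = 0. ✓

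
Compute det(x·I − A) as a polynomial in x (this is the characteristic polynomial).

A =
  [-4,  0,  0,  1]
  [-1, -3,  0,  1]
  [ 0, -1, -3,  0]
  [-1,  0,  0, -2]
x^4 + 12*x^3 + 54*x^2 + 108*x + 81

Expanding det(x·I − A) (e.g. by cofactor expansion or by noting that A is similar to its Jordan form J, which has the same characteristic polynomial as A) gives
  χ_A(x) = x^4 + 12*x^3 + 54*x^2 + 108*x + 81
which factors as (x + 3)^4. The eigenvalues (with algebraic multiplicities) are λ = -3 with multiplicity 4.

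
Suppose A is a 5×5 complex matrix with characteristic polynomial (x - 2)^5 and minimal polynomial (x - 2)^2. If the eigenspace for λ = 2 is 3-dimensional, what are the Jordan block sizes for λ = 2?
Block sizes for λ = 2: [2, 2, 1]

Step 1 — from the characteristic polynomial, algebraic multiplicity of λ = 2 is 5. From dim ker(A − (2)·I) = 3, there are exactly 3 Jordan blocks for λ = 2.
Step 2 — from the minimal polynomial, the factor (x − 2)^2 tells us the largest block for λ = 2 has size 2.
Step 3 — with total size 5, 3 blocks, and largest block 2, the block sizes (in nonincreasing order) are [2, 2, 1].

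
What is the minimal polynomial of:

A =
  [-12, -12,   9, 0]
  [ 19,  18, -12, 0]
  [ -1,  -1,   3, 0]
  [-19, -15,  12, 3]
x^3 - 9*x^2 + 27*x - 27

The characteristic polynomial is χ_A(x) = (x - 3)^4, so the eigenvalues are known. The minimal polynomial is
  m_A(x) = Π_λ (x − λ)^{k_λ}
where k_λ is the size of the *largest* Jordan block for λ (equivalently, the smallest k with (A − λI)^k v = 0 for every generalised eigenvector v of λ).

  λ = 3: largest Jordan block has size 3, contributing (x − 3)^3

So m_A(x) = (x - 3)^3 = x^3 - 9*x^2 + 27*x - 27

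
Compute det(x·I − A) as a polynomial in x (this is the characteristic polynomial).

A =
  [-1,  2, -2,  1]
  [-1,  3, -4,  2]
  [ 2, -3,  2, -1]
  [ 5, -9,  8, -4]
x^4

Expanding det(x·I − A) (e.g. by cofactor expansion or by noting that A is similar to its Jordan form J, which has the same characteristic polynomial as A) gives
  χ_A(x) = x^4
which factors as x^4. The eigenvalues (with algebraic multiplicities) are λ = 0 with multiplicity 4.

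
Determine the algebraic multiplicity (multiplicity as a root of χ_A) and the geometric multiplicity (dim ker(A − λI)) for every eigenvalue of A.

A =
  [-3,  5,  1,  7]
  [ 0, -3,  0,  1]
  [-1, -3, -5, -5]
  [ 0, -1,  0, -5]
λ = -4: alg = 4, geom = 2

Step 1 — factor the characteristic polynomial to read off the algebraic multiplicities:
  χ_A(x) = (x + 4)^4

Step 2 — compute geometric multiplicities via the rank-nullity identity g(λ) = n − rank(A − λI):
  rank(A − (-4)·I) = 2, so dim ker(A − (-4)·I) = n − 2 = 2

Summary:
  λ = -4: algebraic multiplicity = 4, geometric multiplicity = 2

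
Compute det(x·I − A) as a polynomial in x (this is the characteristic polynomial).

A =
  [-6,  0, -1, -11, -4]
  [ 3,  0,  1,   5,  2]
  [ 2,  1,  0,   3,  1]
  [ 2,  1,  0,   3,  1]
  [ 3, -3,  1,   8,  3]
x^5

Expanding det(x·I − A) (e.g. by cofactor expansion or by noting that A is similar to its Jordan form J, which has the same characteristic polynomial as A) gives
  χ_A(x) = x^5
which factors as x^5. The eigenvalues (with algebraic multiplicities) are λ = 0 with multiplicity 5.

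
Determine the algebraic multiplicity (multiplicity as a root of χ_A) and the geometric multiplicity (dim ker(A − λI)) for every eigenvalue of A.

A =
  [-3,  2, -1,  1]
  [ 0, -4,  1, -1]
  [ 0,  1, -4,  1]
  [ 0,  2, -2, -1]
λ = -3: alg = 4, geom = 2

Step 1 — factor the characteristic polynomial to read off the algebraic multiplicities:
  χ_A(x) = (x + 3)^4

Step 2 — compute geometric multiplicities via the rank-nullity identity g(λ) = n − rank(A − λI):
  rank(A − (-3)·I) = 2, so dim ker(A − (-3)·I) = n − 2 = 2

Summary:
  λ = -3: algebraic multiplicity = 4, geometric multiplicity = 2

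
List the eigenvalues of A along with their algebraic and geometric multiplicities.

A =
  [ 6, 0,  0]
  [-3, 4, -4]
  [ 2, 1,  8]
λ = 6: alg = 3, geom = 1

Step 1 — factor the characteristic polynomial to read off the algebraic multiplicities:
  χ_A(x) = (x - 6)^3

Step 2 — compute geometric multiplicities via the rank-nullity identity g(λ) = n − rank(A − λI):
  rank(A − (6)·I) = 2, so dim ker(A − (6)·I) = n − 2 = 1

Summary:
  λ = 6: algebraic multiplicity = 3, geometric multiplicity = 1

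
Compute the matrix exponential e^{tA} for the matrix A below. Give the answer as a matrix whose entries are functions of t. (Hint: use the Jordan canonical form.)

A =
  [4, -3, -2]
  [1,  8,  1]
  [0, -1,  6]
e^{tA} =
  [t^2*exp(6*t)/2 - 2*t*exp(6*t) + exp(6*t), t^2*exp(6*t) - 3*t*exp(6*t), t^2*exp(6*t)/2 - 2*t*exp(6*t)]
  [t*exp(6*t), 2*t*exp(6*t) + exp(6*t), t*exp(6*t)]
  [-t^2*exp(6*t)/2, -t^2*exp(6*t) - t*exp(6*t), -t^2*exp(6*t)/2 + exp(6*t)]

Strategy: write A = P · J · P⁻¹ where J is a Jordan canonical form, so e^{tA} = P · e^{tJ} · P⁻¹, and e^{tJ} can be computed block-by-block.

A has Jordan form
J =
  [6, 1, 0]
  [0, 6, 1]
  [0, 0, 6]
(up to reordering of blocks).

Per-block formulas:
  For a 3×3 Jordan block J_3(6): exp(t · J_3(6)) = e^(6t)·(I + t·N + (t^2/2)·N^2), where N is the 3×3 nilpotent shift.

After assembling e^{tJ} and conjugating by P, we get:

e^{tA} =
  [t^2*exp(6*t)/2 - 2*t*exp(6*t) + exp(6*t), t^2*exp(6*t) - 3*t*exp(6*t), t^2*exp(6*t)/2 - 2*t*exp(6*t)]
  [t*exp(6*t), 2*t*exp(6*t) + exp(6*t), t*exp(6*t)]
  [-t^2*exp(6*t)/2, -t^2*exp(6*t) - t*exp(6*t), -t^2*exp(6*t)/2 + exp(6*t)]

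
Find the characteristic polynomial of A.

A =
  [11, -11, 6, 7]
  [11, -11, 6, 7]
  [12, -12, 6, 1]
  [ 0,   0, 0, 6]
x^4 - 12*x^3 + 36*x^2

Expanding det(x·I − A) (e.g. by cofactor expansion or by noting that A is similar to its Jordan form J, which has the same characteristic polynomial as A) gives
  χ_A(x) = x^4 - 12*x^3 + 36*x^2
which factors as x^2*(x - 6)^2. The eigenvalues (with algebraic multiplicities) are λ = 0 with multiplicity 2, λ = 6 with multiplicity 2.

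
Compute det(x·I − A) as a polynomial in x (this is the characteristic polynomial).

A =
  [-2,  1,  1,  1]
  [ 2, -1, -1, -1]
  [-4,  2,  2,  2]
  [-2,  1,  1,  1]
x^4

Expanding det(x·I − A) (e.g. by cofactor expansion or by noting that A is similar to its Jordan form J, which has the same characteristic polynomial as A) gives
  χ_A(x) = x^4
which factors as x^4. The eigenvalues (with algebraic multiplicities) are λ = 0 with multiplicity 4.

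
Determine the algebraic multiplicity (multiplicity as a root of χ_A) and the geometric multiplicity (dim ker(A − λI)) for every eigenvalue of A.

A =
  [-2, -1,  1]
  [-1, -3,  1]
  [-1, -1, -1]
λ = -2: alg = 3, geom = 1

Step 1 — factor the characteristic polynomial to read off the algebraic multiplicities:
  χ_A(x) = (x + 2)^3

Step 2 — compute geometric multiplicities via the rank-nullity identity g(λ) = n − rank(A − λI):
  rank(A − (-2)·I) = 2, so dim ker(A − (-2)·I) = n − 2 = 1

Summary:
  λ = -2: algebraic multiplicity = 3, geometric multiplicity = 1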